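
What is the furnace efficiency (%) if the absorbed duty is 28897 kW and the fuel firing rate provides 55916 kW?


Furnace efficiency = Q_absorbed / Q_fuel * 100
= 28897 / 55916 * 100 = 51.68

51.68 %


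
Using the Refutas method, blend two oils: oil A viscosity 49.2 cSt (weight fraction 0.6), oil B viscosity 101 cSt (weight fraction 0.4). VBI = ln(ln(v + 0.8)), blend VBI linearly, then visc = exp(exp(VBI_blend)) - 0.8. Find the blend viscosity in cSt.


Refutas method: VBN_i = 14.534*ln(ln(visc_i + 0.8)) + 10.975, blended linearly by mass fraction; since VBN is linear in VBI_i = ln(ln(visc_i + 0.8)) and the fractions sum to 1, blend VBI directly: visc = exp(exp(VBI_blend)) - 0.8
VBI_1 = ln(ln(49.2 + 0.8)) = 1.36405
VBI_2 = ln(ln(101 + 0.8)) = 1.53105
VBI_blend = 0.6 * 1.36405 + 0.4 * 1.53105 = 1.43085
visc_blend = exp(exp(1.43085)) - 0.8 = 64.71

64.71 cSt


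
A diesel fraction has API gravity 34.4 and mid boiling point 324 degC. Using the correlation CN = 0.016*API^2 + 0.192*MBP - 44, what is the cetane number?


CN = 0.016 * 34.4^2 + 0.192 * 324 - 44
CN = 18.93376 + 62.208 - 44 = 37.14176

37.14176


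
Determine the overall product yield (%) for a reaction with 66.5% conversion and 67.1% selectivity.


Overall yield = conversion (%) * selectivity (%) / 100
Conversion = 66.5%, Selectivity = 67.1%
Y = 66.5 * 67.1 / 100
= 44.6215 %

44.6215 %


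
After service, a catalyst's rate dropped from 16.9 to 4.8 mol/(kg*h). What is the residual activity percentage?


Activity (%) = (rate_used / rate_fresh) * 100
rate_used = 4.8, rate_fresh = 16.9
= (4.8 / 16.9) * 100
= 0.2840 * 100 = 28.40

28.40 %


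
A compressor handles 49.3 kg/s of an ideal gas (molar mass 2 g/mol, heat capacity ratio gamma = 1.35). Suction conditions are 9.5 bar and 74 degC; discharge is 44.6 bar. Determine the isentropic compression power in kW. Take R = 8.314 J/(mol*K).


Isentropic work: W = m*(gamma/(gamma-1))*(R*T1/MW)*((P2/P1)^((gamma-1)/gamma) - 1)
T1 = 74 + 273.15 = 347.15 K
Pressure ratio = 44.6 / 9.5 = 4.69474
Exponent = (1.35 - 1)/1.35 = 0.259259
(P2/P1)^exp - 1 = 4.69474^0.259259 - 1 = 0.493212
W = 49.3 * 1.35 / 0.35 * 8.314 * 347.15 / 2 * 0.493212 = 135300

135300 kW


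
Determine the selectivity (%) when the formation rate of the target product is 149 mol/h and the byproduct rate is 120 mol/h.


Selectivity = desired / (desired + undesired) * 100
Total products = 149 + 120 = 269 mol/h
S = 149 / 269 * 100
= 0.5539 * 100
= 55.39 %

55.39 %


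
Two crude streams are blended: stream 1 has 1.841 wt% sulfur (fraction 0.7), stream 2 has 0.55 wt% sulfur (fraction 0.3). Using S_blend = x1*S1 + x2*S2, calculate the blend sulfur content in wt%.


Linear sulfur blending: S_blend = x1*S1 + x2*S2
Contribution 1: 0.7 * 1.841 = 1.2887 wt%
Contribution 2: 0.3 * 0.55 = 0.165 wt%
S_blend = 1.2887 + 0.165 = 1.4537

1.4537 wt%


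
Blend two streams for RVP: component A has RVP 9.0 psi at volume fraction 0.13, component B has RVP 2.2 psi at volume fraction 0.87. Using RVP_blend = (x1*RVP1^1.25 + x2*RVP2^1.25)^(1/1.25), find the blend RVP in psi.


Chevron index: RVP_blend = (sum xi*RVPi^1.25)^(1/1.25)
RVP^1.25 terms: 0.13 * 9.0^1.25 + 0.87 * 2.2^1.25 = 4.35753
RVP_blend = 4.35753^(1/1.25) = 3.246

3.246 psi


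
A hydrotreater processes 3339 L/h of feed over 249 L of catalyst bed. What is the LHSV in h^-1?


LHSV = volumetric feed rate / catalyst volume
= 3339 L/h / 249 L
= 13.41 h^-1

13.41 h^-1


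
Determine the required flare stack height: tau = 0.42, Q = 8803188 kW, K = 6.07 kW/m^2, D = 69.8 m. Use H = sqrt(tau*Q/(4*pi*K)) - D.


tau*Q/(4*pi*K) = 0.42 * 8803188 / (4 * pi * 6.07) = 48472
sqrt(48472) = 220.164
H = 220.164 - 69.8 = 150.4

150.4 m


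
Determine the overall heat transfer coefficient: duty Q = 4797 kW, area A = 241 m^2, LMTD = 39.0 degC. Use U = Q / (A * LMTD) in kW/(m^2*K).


From Q = U*A*LMTD, U = Q / (A * LMTD)
U = 4797 / (241 * 39.0) = 4797 / 9399 = 0.5104

0.5104 kW/(m^2*K)


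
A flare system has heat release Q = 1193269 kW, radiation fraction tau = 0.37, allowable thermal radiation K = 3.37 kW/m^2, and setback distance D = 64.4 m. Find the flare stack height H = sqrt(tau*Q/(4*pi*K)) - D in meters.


tau*Q/(4*pi*K) = 0.37 * 1193269 / (4 * pi * 3.37) = 10425.6
sqrt(10425.6) = 102.106
H = 102.106 - 64.4 = 37.71

37.71 m


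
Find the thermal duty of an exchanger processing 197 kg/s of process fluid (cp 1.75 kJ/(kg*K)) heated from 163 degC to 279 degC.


Q = m_dot * cp * delta_T
delta_T = 279 - 163 = 116 K
Q = 197 * 1.75 * 116
= 344.75 * 116
= 39991 kW

39991 kW


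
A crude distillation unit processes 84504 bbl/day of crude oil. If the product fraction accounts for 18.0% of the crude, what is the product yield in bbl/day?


Crude throughput = 84504 bbl/day
Fraction yield = 18.0%
yield = throughput * fraction / 100
yield = 84504 * 18.0 / 100 = 15210.72

15210.72 bbl/day


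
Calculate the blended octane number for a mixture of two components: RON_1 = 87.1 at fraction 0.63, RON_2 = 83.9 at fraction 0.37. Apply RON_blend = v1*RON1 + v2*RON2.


Linear blending: RON_blend = sum(vi * RONi)
Contribution 1: 0.63 * 87.1 = 54.873
Contribution 2: 0.37 * 83.9 = 31.043
RON_blend = 54.873 + 31.043 = 85.916

85.916


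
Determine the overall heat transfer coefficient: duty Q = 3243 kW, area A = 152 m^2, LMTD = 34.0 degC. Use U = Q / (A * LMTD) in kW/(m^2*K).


From Q = U*A*LMTD, U = Q / (A * LMTD)
U = 3243 / (152 * 34.0) = 3243 / 5168 = 0.6275

0.6275 kW/(m^2*K)


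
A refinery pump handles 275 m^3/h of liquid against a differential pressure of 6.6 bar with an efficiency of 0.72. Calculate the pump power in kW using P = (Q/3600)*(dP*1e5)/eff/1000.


Q = 275 / 3600 = 0.0763889 m^3/s
P = 0.0763889 * (6.6 * 1e5) / 0.72 / 1000 = 70.02

70.02 kW


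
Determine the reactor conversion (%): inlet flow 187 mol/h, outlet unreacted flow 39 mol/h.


X = (F_in - F_out) / F_in * 100
Moles reacted = 187 - 39 = 148
X = 148 / 187 * 100
= 0.7914 * 100
= 79.14 %

79.14 %


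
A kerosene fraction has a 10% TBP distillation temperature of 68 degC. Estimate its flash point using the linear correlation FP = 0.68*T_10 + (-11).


FP = 0.68 * 68 + (-11) = 35.24

35.24 degC


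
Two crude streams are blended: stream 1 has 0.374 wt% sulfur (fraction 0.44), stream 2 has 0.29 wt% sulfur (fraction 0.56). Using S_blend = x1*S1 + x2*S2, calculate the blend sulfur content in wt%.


Linear sulfur blending: S_blend = x1*S1 + x2*S2
Contribution 1: 0.44 * 0.374 = 0.16456 wt%
Contribution 2: 0.56 * 0.29 = 0.1624 wt%
S_blend = 0.16456 + 0.1624 = 0.32696

0.32696 wt%


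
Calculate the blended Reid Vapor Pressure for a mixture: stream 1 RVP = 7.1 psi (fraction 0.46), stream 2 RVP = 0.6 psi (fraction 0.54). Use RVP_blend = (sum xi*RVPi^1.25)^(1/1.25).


Chevron index: RVP_blend = (sum xi*RVPi^1.25)^(1/1.25)
RVP^1.25 terms: 0.46 * 7.1^1.25 + 0.54 * 0.6^1.25 = 5.61643
RVP_blend = 5.61643^(1/1.25) = 3.977

3.977 psi


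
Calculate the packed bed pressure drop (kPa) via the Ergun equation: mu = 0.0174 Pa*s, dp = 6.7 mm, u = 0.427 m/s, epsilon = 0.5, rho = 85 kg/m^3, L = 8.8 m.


dp = 6.7 mm = 0.0067 m
Viscous term = 150*0.0174*0.427*(1-0.5)^2 / (0.0067^2*0.5^3) = 49653.4
Inertial term = 1.75*85*0.427^2*(1-0.5) / (0.0067*0.5^3) = 16191.9
dP/L = 49653.4 + 16191.9 = 65845.3 Pa/m
dP = 65845.3 * 8.8 / 1000 = 579.4 kPa

579.4 kPa


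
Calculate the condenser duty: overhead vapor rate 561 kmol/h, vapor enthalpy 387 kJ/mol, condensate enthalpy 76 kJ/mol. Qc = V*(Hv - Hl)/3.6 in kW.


Qc = 561 * (387 - 76) / 3.6 = 561 * 311 / 3.6 = 48460

48460 kW


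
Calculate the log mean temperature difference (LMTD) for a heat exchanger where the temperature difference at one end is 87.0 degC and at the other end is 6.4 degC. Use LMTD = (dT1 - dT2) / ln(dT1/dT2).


LMTD = (dT1 - dT2) / ln(dT1/dT2)
= (87.0 - 6.4) / ln(87.0 / 6.4) = 80.6 / 2.60961 = 30.89

30.89 degC


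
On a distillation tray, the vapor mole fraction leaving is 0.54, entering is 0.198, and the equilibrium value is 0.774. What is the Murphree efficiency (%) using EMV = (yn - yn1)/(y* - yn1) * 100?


Murphree vapor efficiency: EMV = (y_n - y_(n-1)) / (y*_n - y_(n-1)) * 100
EMV = (0.54 - 0.198) / (0.774 - 0.198) * 100 = 0.342 / 0.576 * 100 = 59.38

59.38 %


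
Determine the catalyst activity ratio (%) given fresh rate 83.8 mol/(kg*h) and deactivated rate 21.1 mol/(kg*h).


Activity (%) = (rate_used / rate_fresh) * 100
rate_used = 21.1, rate_fresh = 83.8
= (21.1 / 83.8) * 100
= 0.2518 * 100 = 25.18

25.18 %


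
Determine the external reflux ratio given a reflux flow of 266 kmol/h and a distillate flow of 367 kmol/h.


Reflux ratio definition: R = L / D (liquid returned / distillate withdrawn)
L = 266 kmol/h, D = 367 kmol/h
R = 266 / 367 = 0.7248

0.7248


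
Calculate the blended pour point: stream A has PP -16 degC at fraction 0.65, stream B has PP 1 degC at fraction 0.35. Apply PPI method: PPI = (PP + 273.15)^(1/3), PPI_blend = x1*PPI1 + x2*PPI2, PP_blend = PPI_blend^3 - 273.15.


PPI_1 = (-16 + 273.15)^(1/3) = 6.359098
PPI_2 = (1 + 273.15)^(1/3) = 6.49625
PPI_blend = 0.65 * 6.359098 + 0.35 * 6.49625 = 6.407101
PP_blend = 6.407101^3 - 273.15 = 263.0175 - 273.15 = -10.13

-10.13 degC


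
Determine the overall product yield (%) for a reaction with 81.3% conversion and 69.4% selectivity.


Overall yield = conversion (%) * selectivity (%) / 100
Conversion = 81.3%, Selectivity = 69.4%
Y = 81.3 * 69.4 / 100
= 56.4222 %

56.4222 %


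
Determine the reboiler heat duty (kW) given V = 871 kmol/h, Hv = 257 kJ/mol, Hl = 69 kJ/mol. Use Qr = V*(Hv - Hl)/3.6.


Qr = 871 * (257 - 69) / 3.6 = 871 * 188 / 3.6 = 45490

45490 kW


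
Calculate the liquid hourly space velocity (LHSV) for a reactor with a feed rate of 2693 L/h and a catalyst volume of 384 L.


LHSV = volumetric feed rate / catalyst volume
= 2693 L/h / 384 L
= 7.013 h^-1

7.013 h^-1


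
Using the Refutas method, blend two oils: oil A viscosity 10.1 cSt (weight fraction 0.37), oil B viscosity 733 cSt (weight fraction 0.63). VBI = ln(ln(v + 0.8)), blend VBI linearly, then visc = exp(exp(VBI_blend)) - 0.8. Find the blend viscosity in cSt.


Refutas method: VBN_i = 14.534*ln(ln(visc_i + 0.8)) + 10.975, blended linearly by mass fraction; since VBN is linear in VBI_i = ln(ln(visc_i + 0.8)) and the fractions sum to 1, blend VBI directly: visc = exp(exp(VBI_blend)) - 0.8
VBI_1 = ln(ln(10.1 + 0.8)) = 0.870776
VBI_2 = ln(ln(733 + 0.8)) = 1.8868
VBI_blend = 0.37 * 0.870776 + 0.63 * 1.8868 = 1.51087
visc_blend = exp(exp(1.51087)) - 0.8 = 92.02

92.02 cSt


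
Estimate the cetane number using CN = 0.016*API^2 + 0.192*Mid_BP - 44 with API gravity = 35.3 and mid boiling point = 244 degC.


CN = 0.016 * 35.3^2 + 0.192 * 244 - 44
CN = 19.93744 + 46.848 - 44 = 22.78544

22.78544


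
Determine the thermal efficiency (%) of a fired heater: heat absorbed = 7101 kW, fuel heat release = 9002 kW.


Furnace efficiency = Q_absorbed / Q_fuel * 100
= 7101 / 9002 * 100 = 78.88

78.88 %


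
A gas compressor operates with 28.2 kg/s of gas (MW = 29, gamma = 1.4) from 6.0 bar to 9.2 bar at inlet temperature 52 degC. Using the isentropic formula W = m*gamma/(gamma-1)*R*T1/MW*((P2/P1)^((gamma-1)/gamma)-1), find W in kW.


Isentropic work: W = m*(gamma/(gamma-1))*(R*T1/MW)*((P2/P1)^((gamma-1)/gamma) - 1)
T1 = 52 + 273.15 = 325.15 K
Pressure ratio = 9.2 / 6.0 = 1.53333
Exponent = (1.4 - 1)/1.4 = 0.285714
(P2/P1)^exp - 1 = 1.53333^0.285714 - 1 = 0.129897
W = 28.2 * 1.4 / 0.4 * 8.314 * 325.15 / 29 * 0.129897 = 1195

1195 kW


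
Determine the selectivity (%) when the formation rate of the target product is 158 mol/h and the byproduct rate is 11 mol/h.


Selectivity = desired / (desired + undesired) * 100
Total products = 158 + 11 = 169 mol/h
S = 158 / 169 * 100
= 0.9349 * 100
= 93.49 %

93.49 %


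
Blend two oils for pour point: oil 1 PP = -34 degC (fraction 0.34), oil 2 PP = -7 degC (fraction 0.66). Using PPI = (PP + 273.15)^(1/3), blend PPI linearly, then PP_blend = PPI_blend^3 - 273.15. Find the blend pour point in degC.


PPI_1 = (-34 + 273.15)^(1/3) = 6.20712
PPI_2 = (-7 + 273.15)^(1/3) = 6.432436
PPI_blend = 0.34 * 6.20712 + 0.66 * 6.432436 = 6.355829
PP_blend = 6.355829^3 - 273.15 = 256.7536 - 273.15 = -16.4

-16.4 degC


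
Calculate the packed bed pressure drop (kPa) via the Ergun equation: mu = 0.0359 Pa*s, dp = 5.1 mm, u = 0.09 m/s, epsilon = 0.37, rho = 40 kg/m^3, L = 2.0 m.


dp = 5.1 mm = 0.0051 m
Viscous term = 150*0.0359*0.09*(1-0.37)^2 / (0.0051^2*0.37^3) = 146004
Inertial term = 1.75*40*0.09^2*(1-0.37) / (0.0051*0.37^3) = 1382.76
dP/L = 146004 + 1382.76 = 147387 Pa/m
dP = 147387 * 2.0 / 1000 = 294.8 kPa

294.8 kPa


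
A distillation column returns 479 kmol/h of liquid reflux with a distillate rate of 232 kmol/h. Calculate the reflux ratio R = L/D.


Reflux ratio definition: R = L / D (liquid returned / distillate withdrawn)
L = 479 kmol/h, D = 232 kmol/h
R = 479 / 232 = 2.065

2.065


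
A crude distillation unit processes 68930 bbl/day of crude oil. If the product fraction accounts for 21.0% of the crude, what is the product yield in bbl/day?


Crude throughput = 68930 bbl/day
Fraction yield = 21.0%
yield = throughput * fraction / 100
yield = 68930 * 21.0 / 100 = 14475.3

14475.3 bbl/day


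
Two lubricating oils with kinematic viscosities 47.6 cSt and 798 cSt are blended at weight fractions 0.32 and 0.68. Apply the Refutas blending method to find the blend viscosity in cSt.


Refutas method: VBN_i = 14.534*ln(ln(visc_i + 0.8)) + 10.975, blended linearly by mass fraction; since VBN is linear in VBI_i = ln(ln(visc_i + 0.8)) and the fractions sum to 1, blend VBI directly: visc = exp(exp(VBI_blend)) - 0.8
VBI_1 = ln(ln(47.6 + 0.8)) = 1.35571
VBI_2 = ln(ln(798 + 0.8)) = 1.89958
VBI_blend = 0.32 * 1.35571 + 0.68 * 1.89958 = 1.72554
visc_blend = exp(exp(1.72554)) - 0.8 = 273.9

273.9 cSt


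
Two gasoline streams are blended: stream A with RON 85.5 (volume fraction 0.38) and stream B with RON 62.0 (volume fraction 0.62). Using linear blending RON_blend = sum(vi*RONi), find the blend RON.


Linear blending: RON_blend = sum(vi * RONi)
Contribution 1: 0.38 * 85.5 = 32.49
Contribution 2: 0.62 * 62.0 = 38.44
RON_blend = 32.49 + 38.44 = 70.93

70.93


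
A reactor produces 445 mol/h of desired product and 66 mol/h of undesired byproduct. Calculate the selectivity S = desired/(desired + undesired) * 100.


Selectivity = desired / (desired + undesired) * 100
Total products = 445 + 66 = 511 mol/h
S = 445 / 511 * 100
= 0.8708 * 100
= 87.08 %

87.08 %


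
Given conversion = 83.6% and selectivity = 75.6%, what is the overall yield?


Overall yield = conversion (%) * selectivity (%) / 100
Conversion = 83.6%, Selectivity = 75.6%
Y = 83.6 * 75.6 / 100
= 63.2016 %

63.2016 %


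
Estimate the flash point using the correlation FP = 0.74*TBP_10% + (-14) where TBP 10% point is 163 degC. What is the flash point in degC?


FP = 0.74 * 163 + (-14) = 106.62

106.62 degC


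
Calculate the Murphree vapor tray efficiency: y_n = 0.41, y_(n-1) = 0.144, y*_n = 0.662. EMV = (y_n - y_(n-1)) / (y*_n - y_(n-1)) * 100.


Murphree vapor efficiency: EMV = (y_n - y_(n-1)) / (y*_n - y_(n-1)) * 100
EMV = (0.41 - 0.144) / (0.662 - 0.144) * 100 = 0.266 / 0.518 * 100 = 51.35

51.35 %


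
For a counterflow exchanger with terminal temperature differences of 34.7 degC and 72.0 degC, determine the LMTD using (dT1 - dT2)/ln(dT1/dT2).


LMTD = (dT1 - dT2) / ln(dT1/dT2)
= (34.7 - 72.0) / ln(34.7 / 72.0) = -37.3 / -0.729926 = 51.10

51.10 degC


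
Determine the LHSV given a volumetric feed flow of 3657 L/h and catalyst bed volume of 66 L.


LHSV = volumetric feed rate / catalyst volume
= 3657 L/h / 66 L
= 55.41 h^-1

55.41 h^-1


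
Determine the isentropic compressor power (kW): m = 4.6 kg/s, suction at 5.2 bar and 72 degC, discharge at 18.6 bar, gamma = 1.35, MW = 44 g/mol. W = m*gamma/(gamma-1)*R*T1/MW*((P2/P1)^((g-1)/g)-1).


Isentropic work: W = m*(gamma/(gamma-1))*(R*T1/MW)*((P2/P1)^((gamma-1)/gamma) - 1)
T1 = 72 + 273.15 = 345.15 K
Pressure ratio = 18.6 / 5.2 = 3.57692
Exponent = (1.35 - 1)/1.35 = 0.259259
(P2/P1)^exp - 1 = 3.57692^0.259259 - 1 = 0.391561
W = 4.6 * 1.35 / 0.35 * 8.314 * 345.15 / 44 * 0.391561 = 453.1

453.1 kW


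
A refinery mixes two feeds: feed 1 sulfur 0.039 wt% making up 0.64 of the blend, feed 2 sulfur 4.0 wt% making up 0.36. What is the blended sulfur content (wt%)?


Linear sulfur blending: S_blend = x1*S1 + x2*S2
Contribution 1: 0.64 * 0.039 = 0.02496 wt%
Contribution 2: 0.36 * 4.0 = 1.44 wt%
S_blend = 0.02496 + 1.44 = 1.46496

1.46496 wt%


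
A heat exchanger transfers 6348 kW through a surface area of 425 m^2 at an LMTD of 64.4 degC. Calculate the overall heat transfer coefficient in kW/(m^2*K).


From Q = U*A*LMTD, U = Q / (A * LMTD)
U = 6348 / (425 * 64.4) = 6348 / 27370 = 0.2319

0.2319 kW/(m^2*K)


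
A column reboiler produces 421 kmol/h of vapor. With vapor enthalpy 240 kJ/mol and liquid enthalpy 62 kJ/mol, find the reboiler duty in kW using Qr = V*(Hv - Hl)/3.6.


Qr = 421 * (240 - 62) / 3.6 = 421 * 178 / 3.6 = 20820

20820 kW


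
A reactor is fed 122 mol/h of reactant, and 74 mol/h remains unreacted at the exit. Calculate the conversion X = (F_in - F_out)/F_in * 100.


X = (F_in - F_out) / F_in * 100
Moles reacted = 122 - 74 = 48
X = 48 / 122 * 100
= 0.3934 * 100
= 39.34 %

39.34 %


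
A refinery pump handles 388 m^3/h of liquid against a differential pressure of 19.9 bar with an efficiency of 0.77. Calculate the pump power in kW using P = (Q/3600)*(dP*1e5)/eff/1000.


Q = 388 / 3600 = 0.107778 m^3/s
P = 0.107778 * (19.9 * 1e5) / 0.77 / 1000 = 278.5

278.5 kW


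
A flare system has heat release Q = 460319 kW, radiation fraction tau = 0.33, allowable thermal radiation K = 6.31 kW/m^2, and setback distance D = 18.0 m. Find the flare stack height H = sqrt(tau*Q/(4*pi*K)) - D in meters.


tau*Q/(4*pi*K) = 0.33 * 460319 / (4 * pi * 6.31) = 1915.73
sqrt(1915.73) = 43.7691
H = 43.7691 - 18.0 = 25.77

25.77 m


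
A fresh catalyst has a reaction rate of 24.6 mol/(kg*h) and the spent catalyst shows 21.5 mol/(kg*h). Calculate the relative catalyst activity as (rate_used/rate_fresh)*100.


Activity (%) = (rate_used / rate_fresh) * 100
rate_used = 21.5, rate_fresh = 24.6
= (21.5 / 24.6) * 100
= 0.8740 * 100 = 87.40

87.40 %


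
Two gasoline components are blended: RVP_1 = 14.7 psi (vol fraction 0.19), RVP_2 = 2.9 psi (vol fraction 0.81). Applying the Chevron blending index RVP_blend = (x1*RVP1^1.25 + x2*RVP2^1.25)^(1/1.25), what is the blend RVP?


Chevron index: RVP_blend = (sum xi*RVPi^1.25)^(1/1.25)
RVP^1.25 terms: 0.19 * 14.7^1.25 + 0.81 * 2.9^1.25 = 8.53427
RVP_blend = 8.53427^(1/1.25) = 5.558

5.558 psi


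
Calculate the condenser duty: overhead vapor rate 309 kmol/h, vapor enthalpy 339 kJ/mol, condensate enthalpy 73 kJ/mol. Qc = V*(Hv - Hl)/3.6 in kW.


Qc = 309 * (339 - 73) / 3.6 = 309 * 266 / 3.6 = 22830

22830 kW


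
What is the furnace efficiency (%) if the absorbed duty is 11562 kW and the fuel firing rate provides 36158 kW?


Furnace efficiency = Q_absorbed / Q_fuel * 100
= 11562 / 36158 * 100 = 31.98

31.98 %


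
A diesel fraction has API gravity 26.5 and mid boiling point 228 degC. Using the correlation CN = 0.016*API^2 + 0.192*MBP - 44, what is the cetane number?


CN = 0.016 * 26.5^2 + 0.192 * 228 - 44
CN = 11.236 + 43.776 - 44 = 11.012

11.012


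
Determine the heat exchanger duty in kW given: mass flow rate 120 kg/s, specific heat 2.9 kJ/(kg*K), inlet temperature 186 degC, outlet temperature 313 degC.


Q = m_dot * cp * delta_T
delta_T = 313 - 186 = 127 K
Q = 120 * 2.9 * 127
= 348 * 127
= 44196 kW

44196 kW


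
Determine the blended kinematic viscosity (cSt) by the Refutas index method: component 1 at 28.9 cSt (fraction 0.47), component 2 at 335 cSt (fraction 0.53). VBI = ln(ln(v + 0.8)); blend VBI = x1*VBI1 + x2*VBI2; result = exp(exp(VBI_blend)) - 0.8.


Refutas method: VBN_i = 14.534*ln(ln(visc_i + 0.8)) + 10.975, blended linearly by mass fraction; since VBN is linear in VBI_i = ln(ln(visc_i + 0.8)) and the fractions sum to 1, blend VBI directly: visc = exp(exp(VBI_blend)) - 0.8
VBI_1 = ln(ln(28.9 + 0.8)) = 1.22117
VBI_2 = ln(ln(335 + 0.8)) = 1.7607
VBI_blend = 0.47 * 1.22117 + 0.53 * 1.7607 = 1.50712
visc_blend = exp(exp(1.50712)) - 0.8 = 90.46

90.46 cSt


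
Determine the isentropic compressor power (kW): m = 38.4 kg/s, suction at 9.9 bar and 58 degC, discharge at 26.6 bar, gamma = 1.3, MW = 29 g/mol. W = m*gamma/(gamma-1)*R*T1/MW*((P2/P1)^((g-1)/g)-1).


Isentropic work: W = m*(gamma/(gamma-1))*(R*T1/MW)*((P2/P1)^((gamma-1)/gamma) - 1)
T1 = 58 + 273.15 = 331.15 K
Pressure ratio = 26.6 / 9.9 = 2.68687
Exponent = (1.3 - 1)/1.3 = 0.230769
(P2/P1)^exp - 1 = 2.68687^0.230769 - 1 = 0.256194
W = 38.4 * 1.3 / 0.3 * 8.314 * 331.15 / 29 * 0.256194 = 4047

4047 kW


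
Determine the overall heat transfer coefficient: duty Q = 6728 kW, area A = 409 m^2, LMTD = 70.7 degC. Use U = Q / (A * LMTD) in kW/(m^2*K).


From Q = U*A*LMTD, U = Q / (A * LMTD)
U = 6728 / (409 * 70.7) = 6728 / 28916.3 = 0.2327

0.2327 kW/(m^2*K)


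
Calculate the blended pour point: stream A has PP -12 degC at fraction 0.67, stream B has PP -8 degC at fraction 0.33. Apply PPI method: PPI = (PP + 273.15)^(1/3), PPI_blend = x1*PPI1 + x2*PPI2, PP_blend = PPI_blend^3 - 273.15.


PPI_1 = (-12 + 273.15)^(1/3) = 6.391901
PPI_2 = (-8 + 273.15)^(1/3) = 6.42437
PPI_blend = 0.67 * 6.391901 + 0.33 * 6.42437 = 6.402616
PP_blend = 6.402616^3 - 273.15 = 262.4656 - 273.15 = -10.68

-10.68 degC


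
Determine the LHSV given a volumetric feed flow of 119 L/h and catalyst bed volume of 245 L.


LHSV = volumetric feed rate / catalyst volume
= 119 L/h / 245 L
= 0.4857 h^-1

0.4857 h^-1


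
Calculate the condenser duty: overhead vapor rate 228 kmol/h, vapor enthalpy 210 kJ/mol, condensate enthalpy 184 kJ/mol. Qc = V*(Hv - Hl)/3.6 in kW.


Qc = 228 * (210 - 184) / 3.6 = 228 * 26 / 3.6 = 1647

1647 kW


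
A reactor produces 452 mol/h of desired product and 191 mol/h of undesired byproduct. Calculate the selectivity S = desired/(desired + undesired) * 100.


Selectivity = desired / (desired + undesired) * 100
Total products = 452 + 191 = 643 mol/h
S = 452 / 643 * 100
= 0.7030 * 100
= 70.30 %

70.30 %


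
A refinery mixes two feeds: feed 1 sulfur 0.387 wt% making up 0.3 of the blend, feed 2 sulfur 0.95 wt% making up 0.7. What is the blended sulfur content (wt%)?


Linear sulfur blending: S_blend = x1*S1 + x2*S2
Contribution 1: 0.3 * 0.387 = 0.1161 wt%
Contribution 2: 0.7 * 0.95 = 0.665 wt%
S_blend = 0.1161 + 0.665 = 0.7811

0.7811 wt%


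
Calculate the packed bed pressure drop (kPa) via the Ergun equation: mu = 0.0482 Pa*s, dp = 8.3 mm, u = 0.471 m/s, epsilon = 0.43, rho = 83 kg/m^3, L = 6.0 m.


dp = 8.3 mm = 0.0083 m
Viscous term = 150*0.0482*0.471*(1-0.43)^2 / (0.0083^2*0.43^3) = 201998
Inertial term = 1.75*83*0.471^2*(1-0.43) / (0.0083*0.43^3) = 27832.3
dP/L = 201998 + 27832.3 = 229830 Pa/m
dP = 229830 * 6.0 / 1000 = 1379 kPa

1379 kPa


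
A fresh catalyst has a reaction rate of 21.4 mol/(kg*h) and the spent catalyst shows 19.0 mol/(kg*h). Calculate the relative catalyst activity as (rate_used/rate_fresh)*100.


Activity (%) = (rate_used / rate_fresh) * 100
rate_used = 19.0, rate_fresh = 21.4
= (19.0 / 21.4) * 100
= 0.8879 * 100 = 88.79

88.79 %


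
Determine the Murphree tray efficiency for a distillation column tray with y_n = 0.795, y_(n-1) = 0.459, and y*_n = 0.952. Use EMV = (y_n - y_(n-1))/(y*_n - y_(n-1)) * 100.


Murphree vapor efficiency: EMV = (y_n - y_(n-1)) / (y*_n - y_(n-1)) * 100
EMV = (0.795 - 0.459) / (0.952 - 0.459) * 100 = 0.336 / 0.493 * 100 = 68.15

68.15 %


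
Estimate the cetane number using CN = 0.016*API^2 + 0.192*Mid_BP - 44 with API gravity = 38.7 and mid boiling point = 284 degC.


CN = 0.016 * 38.7^2 + 0.192 * 284 - 44
CN = 23.96304 + 54.528 - 44 = 34.49104

34.49104


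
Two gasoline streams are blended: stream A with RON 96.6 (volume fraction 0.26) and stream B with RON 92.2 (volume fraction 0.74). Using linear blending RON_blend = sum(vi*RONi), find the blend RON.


Linear blending: RON_blend = sum(vi * RONi)
Contribution 1: 0.26 * 96.6 = 25.116
Contribution 2: 0.74 * 92.2 = 68.228
RON_blend = 25.116 + 68.228 = 93.344

93.344


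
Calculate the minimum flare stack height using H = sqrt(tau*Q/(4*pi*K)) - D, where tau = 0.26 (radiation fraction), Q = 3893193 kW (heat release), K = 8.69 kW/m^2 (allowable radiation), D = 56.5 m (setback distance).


tau*Q/(4*pi*K) = 0.26 * 3893193 / (4 * pi * 8.69) = 9269.36
sqrt(9269.36) = 96.2775
H = 96.2775 - 56.5 = 39.78

39.78 m


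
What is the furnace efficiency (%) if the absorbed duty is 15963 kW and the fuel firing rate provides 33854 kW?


Furnace efficiency = Q_absorbed / Q_fuel * 100
= 15963 / 33854 * 100 = 47.15

47.15 %


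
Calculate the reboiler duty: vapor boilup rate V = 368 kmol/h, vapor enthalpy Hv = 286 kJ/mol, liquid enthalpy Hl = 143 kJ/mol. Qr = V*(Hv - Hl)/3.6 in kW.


Qr = 368 * (286 - 143) / 3.6 = 368 * 143 / 3.6 = 14620

14620 kW


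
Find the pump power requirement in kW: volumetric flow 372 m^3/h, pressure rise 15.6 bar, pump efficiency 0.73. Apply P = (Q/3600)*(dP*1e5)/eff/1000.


Q = 372 / 3600 = 0.103333 m^3/s
P = 0.103333 * (15.6 * 1e5) / 0.73 / 1000 = 220.8

220.8 kW


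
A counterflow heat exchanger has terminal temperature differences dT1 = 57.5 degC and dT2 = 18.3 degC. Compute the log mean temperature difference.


LMTD = (dT1 - dT2) / ln(dT1/dT2)
= (57.5 - 18.3) / ln(57.5 / 18.3) = 39.2 / 1.14488 = 34.24

34.24 degC


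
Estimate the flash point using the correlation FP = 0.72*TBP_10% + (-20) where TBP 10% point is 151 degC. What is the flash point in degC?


FP = 0.72 * 151 + (-20) = 88.72

88.72 degC


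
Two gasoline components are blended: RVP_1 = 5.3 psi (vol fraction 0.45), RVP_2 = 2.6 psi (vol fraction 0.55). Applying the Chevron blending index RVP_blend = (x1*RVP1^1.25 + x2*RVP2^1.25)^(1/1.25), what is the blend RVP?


Chevron index: RVP_blend = (sum xi*RVPi^1.25)^(1/1.25)
RVP^1.25 terms: 0.45 * 5.3^1.25 + 0.55 * 2.6^1.25 = 5.43459
RVP_blend = 5.43459^(1/1.25) = 3.874

3.874 psi


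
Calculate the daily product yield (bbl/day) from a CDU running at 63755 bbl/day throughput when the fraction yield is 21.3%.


Crude throughput = 63755 bbl/day
Fraction yield = 21.3%
yield = throughput * fraction / 100
yield = 63755 * 21.3 / 100 = 13579.815

13579.815 bbl/day


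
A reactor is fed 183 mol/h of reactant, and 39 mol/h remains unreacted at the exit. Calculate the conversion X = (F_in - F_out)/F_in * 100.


X = (F_in - F_out) / F_in * 100
Moles reacted = 183 - 39 = 144
X = 144 / 183 * 100
= 0.7869 * 100
= 78.69 %

78.69 %


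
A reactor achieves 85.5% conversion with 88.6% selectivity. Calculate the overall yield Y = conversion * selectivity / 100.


Overall yield = conversion (%) * selectivity (%) / 100
Conversion = 85.5%, Selectivity = 88.6%
Y = 85.5 * 88.6 / 100
= 75.753 %

75.753 %


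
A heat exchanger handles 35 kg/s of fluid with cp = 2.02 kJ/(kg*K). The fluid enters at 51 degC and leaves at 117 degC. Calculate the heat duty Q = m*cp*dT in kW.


Q = m_dot * cp * delta_T
delta_T = 117 - 51 = 66 K
Q = 35 * 2.02 * 66
= 70.7 * 66
= 4666.2 kW

4666.2 kW


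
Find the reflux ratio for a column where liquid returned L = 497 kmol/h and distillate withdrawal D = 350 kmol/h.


Reflux ratio definition: R = L / D (liquid returned / distillate withdrawn)
L = 497 kmol/h, D = 350 kmol/h
R = 497 / 350 = 1.420

1.420


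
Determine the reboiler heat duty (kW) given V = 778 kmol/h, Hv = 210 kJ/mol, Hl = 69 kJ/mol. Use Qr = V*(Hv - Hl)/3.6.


Qr = 778 * (210 - 69) / 3.6 = 778 * 141 / 3.6 = 30470

30470 kW


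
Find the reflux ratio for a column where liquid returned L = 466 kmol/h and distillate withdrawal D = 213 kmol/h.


Reflux ratio definition: R = L / D (liquid returned / distillate withdrawn)
L = 466 kmol/h, D = 213 kmol/h
R = 466 / 213 = 2.188

2.188


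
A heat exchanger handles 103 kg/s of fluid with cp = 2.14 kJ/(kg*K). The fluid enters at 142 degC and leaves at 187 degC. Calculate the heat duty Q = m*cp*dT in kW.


Q = m_dot * cp * delta_T
delta_T = 187 - 142 = 45 K
Q = 103 * 2.14 * 45
= 220.42 * 45
= 9918.9 kW

9918.9 kW


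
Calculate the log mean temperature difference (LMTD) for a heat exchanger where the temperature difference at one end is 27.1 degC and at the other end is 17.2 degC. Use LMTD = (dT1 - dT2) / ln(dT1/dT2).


LMTD = (dT1 - dT2) / ln(dT1/dT2)
= (27.1 - 17.2) / ln(27.1 / 17.2) = 9.9 / 0.454624 = 21.78

21.78 degC


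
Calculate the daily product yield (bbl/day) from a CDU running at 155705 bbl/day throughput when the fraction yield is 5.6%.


Crude throughput = 155705 bbl/day
Fraction yield = 5.6%
yield = throughput * fraction / 100
yield = 155705 * 5.6 / 100 = 8719.48

8719.48 bbl/day


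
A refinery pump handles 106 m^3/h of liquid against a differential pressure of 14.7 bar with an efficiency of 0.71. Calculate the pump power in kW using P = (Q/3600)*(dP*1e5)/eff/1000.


Q = 106 / 3600 = 0.0294444 m^3/s
P = 0.0294444 * (14.7 * 1e5) / 0.71 / 1000 = 60.96

60.96 kW


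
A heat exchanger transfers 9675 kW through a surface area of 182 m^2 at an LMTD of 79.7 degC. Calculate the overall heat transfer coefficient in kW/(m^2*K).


From Q = U*A*LMTD, U = Q / (A * LMTD)
U = 9675 / (182 * 79.7) = 9675 / 14505.4 = 0.6670

0.6670 kW/(m^2*K)


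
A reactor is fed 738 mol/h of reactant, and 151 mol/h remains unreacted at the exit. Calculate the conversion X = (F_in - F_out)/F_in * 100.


X = (F_in - F_out) / F_in * 100
Moles reacted = 738 - 151 = 587
X = 587 / 738 * 100
= 0.7954 * 100
= 79.54 %

79.54 %


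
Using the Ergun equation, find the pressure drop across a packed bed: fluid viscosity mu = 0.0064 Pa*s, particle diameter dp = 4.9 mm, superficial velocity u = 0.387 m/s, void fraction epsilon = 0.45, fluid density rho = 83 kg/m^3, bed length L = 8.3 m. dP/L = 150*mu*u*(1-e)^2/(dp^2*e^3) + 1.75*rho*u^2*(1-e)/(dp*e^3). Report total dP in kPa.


dp = 4.9 mm = 0.0049 m
Viscous term = 150*0.0064*0.387*(1-0.45)^2 / (0.0049^2*0.45^3) = 51366.3
Inertial term = 1.75*83*0.387^2*(1-0.45) / (0.0049*0.45^3) = 26795.8
dP/L = 51366.3 + 26795.8 = 78162.1 Pa/m
dP = 78162.1 * 8.3 / 1000 = 648.7 kPa

648.7 kPa


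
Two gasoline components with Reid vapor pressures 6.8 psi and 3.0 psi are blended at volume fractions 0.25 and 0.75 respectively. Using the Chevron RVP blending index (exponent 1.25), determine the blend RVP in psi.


Chevron index: RVP_blend = (sum xi*RVPi^1.25)^(1/1.25)
RVP^1.25 terms: 0.25 * 6.8^1.25 + 0.75 * 3.0^1.25 = 5.70638
RVP_blend = 5.70638^(1/1.25) = 4.028

4.028 psi


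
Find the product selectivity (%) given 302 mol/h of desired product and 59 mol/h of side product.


Selectivity = desired / (desired + undesired) * 100
Total products = 302 + 59 = 361 mol/h
S = 302 / 361 * 100
= 0.8366 * 100
= 83.66 %

83.66 %


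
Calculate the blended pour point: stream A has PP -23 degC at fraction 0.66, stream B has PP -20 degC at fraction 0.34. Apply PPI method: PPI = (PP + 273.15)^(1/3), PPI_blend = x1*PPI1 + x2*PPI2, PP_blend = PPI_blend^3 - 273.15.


PPI_1 = (-23 + 273.15)^(1/3) = 6.300865
PPI_2 = (-20 + 273.15)^(1/3) = 6.325953
PPI_blend = 0.66 * 6.300865 + 0.34 * 6.325953 = 6.309395
PP_blend = 6.309395^3 - 273.15 = 251.1673 - 273.15 = -21.98

-21.98 degC


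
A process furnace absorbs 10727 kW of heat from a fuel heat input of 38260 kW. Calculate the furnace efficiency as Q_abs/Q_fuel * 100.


Furnace efficiency = Q_absorbed / Q_fuel * 100
= 10727 / 38260 * 100 = 28.04

28.04 %


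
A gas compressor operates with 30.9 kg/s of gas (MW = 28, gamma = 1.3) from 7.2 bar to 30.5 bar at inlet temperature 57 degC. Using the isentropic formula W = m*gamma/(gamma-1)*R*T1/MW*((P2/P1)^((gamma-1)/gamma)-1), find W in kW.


Isentropic work: W = m*(gamma/(gamma-1))*(R*T1/MW)*((P2/P1)^((gamma-1)/gamma) - 1)
T1 = 57 + 273.15 = 330.15 K
Pressure ratio = 30.5 / 7.2 = 4.23611
Exponent = (1.3 - 1)/1.3 = 0.230769
(P2/P1)^exp - 1 = 4.23611^0.230769 - 1 = 0.395355
W = 30.9 * 1.3 / 0.3 * 8.314 * 330.15 / 28 * 0.395355 = 5190

5190 kW


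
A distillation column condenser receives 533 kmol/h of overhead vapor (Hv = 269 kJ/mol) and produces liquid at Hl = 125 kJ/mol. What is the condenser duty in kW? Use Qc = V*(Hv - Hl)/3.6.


Qc = 533 * (269 - 125) / 3.6 = 533 * 144 / 3.6 = 21320

21320 kW


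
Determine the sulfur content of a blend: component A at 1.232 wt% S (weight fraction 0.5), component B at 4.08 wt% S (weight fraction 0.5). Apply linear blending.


Linear sulfur blending: S_blend = x1*S1 + x2*S2
Contribution 1: 0.5 * 1.232 = 0.616 wt%
Contribution 2: 0.5 * 4.08 = 2.04 wt%
S_blend = 0.616 + 2.04 = 2.656

2.656 wt%


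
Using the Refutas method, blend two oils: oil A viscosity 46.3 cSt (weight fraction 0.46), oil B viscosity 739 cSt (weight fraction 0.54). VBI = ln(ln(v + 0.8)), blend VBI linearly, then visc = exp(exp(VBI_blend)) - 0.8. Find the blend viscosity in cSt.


Refutas method: VBN_i = 14.534*ln(ln(visc_i + 0.8)) + 10.975, blended linearly by mass fraction; since VBN is linear in VBI_i = ln(ln(visc_i + 0.8)) and the fractions sum to 1, blend VBI directly: visc = exp(exp(VBI_blend)) - 0.8
VBI_1 = ln(ln(46.3 + 0.8)) = 1.34866
VBI_2 = ln(ln(739 + 0.8)) = 1.88804
VBI_blend = 0.46 * 1.34866 + 0.54 * 1.88804 = 1.63993
visc_blend = exp(exp(1.63993)) - 0.8 = 172.5

172.5 cSt


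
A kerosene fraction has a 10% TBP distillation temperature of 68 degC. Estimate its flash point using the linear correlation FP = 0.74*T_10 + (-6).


FP = 0.74 * 68 + (-6) = 44.32

44.32 degC


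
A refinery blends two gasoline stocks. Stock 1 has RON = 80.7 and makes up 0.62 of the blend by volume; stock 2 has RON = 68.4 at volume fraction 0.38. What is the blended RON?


Linear blending: RON_blend = sum(vi * RONi)
Contribution 1: 0.62 * 80.7 = 50.034
Contribution 2: 0.38 * 68.4 = 25.992
RON_blend = 50.034 + 25.992 = 76.026

76.026


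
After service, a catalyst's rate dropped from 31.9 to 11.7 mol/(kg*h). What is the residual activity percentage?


Activity (%) = (rate_used / rate_fresh) * 100
rate_used = 11.7, rate_fresh = 31.9
= (11.7 / 31.9) * 100
= 0.3668 * 100 = 36.68

36.68 %


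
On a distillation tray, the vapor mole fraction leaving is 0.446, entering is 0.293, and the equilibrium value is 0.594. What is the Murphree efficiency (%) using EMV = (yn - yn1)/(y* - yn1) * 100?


Murphree vapor efficiency: EMV = (y_n - y_(n-1)) / (y*_n - y_(n-1)) * 100
EMV = (0.446 - 0.293) / (0.594 - 0.293) * 100 = 0.153 / 0.301 * 100 = 50.83

50.83 %


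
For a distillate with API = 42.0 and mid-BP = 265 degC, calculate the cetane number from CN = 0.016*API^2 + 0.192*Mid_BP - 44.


CN = 0.016 * 42.0^2 + 0.192 * 265 - 44
CN = 28.224 + 50.88 - 44 = 35.104

35.104


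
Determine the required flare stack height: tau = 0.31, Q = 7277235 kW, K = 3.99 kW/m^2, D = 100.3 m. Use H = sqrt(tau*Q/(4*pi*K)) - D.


tau*Q/(4*pi*K) = 0.31 * 7277235 / (4 * pi * 3.99) = 44993
sqrt(44993) = 212.116
H = 212.116 - 100.3 = 111.8

111.8 m


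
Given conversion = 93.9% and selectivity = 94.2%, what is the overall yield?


Overall yield = conversion (%) * selectivity (%) / 100
Conversion = 93.9%, Selectivity = 94.2%
Y = 93.9 * 94.2 / 100
= 88.4538 %

88.4538 %


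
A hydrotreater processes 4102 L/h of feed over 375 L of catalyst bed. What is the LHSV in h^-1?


LHSV = volumetric feed rate / catalyst volume
= 4102 L/h / 375 L
= 10.94 h^-1

10.94 h^-1


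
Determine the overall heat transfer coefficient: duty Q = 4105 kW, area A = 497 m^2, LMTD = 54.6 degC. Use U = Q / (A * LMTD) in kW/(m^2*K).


From Q = U*A*LMTD, U = Q / (A * LMTD)
U = 4105 / (497 * 54.6) = 4105 / 27136.2 = 0.1513

0.1513 kW/(m^2*K)


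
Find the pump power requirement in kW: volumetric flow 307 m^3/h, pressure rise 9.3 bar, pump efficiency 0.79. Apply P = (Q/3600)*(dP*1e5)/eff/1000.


Q = 307 / 3600 = 0.0852778 m^3/s
P = 0.0852778 * (9.3 * 1e5) / 0.79 / 1000 = 100.4

100.4 kW


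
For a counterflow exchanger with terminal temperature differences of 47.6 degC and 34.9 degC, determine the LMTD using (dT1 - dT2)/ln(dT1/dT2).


LMTD = (dT1 - dT2) / ln(dT1/dT2)
= (47.6 - 34.9) / ln(47.6 / 34.9) = 12.7 / 0.310346 = 40.92

40.92 degC


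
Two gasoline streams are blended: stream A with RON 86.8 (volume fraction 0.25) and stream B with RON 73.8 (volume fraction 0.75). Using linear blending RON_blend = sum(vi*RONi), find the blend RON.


Linear blending: RON_blend = sum(vi * RONi)
Contribution 1: 0.25 * 86.8 = 21.7
Contribution 2: 0.75 * 73.8 = 55.35
RON_blend = 21.7 + 55.35 = 77.05

77.05


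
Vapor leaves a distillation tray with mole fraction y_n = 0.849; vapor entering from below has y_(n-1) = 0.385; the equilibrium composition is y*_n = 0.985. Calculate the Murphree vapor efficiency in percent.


Murphree vapor efficiency: EMV = (y_n - y_(n-1)) / (y*_n - y_(n-1)) * 100
EMV = (0.849 - 0.385) / (0.985 - 0.385) * 100 = 0.464 / 0.6 * 100 = 77.33

77.33 %


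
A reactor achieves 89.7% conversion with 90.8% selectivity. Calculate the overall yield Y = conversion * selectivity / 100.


Overall yield = conversion (%) * selectivity (%) / 100
Conversion = 89.7%, Selectivity = 90.8%
Y = 89.7 * 90.8 / 100
= 81.4476 %

81.4476 %


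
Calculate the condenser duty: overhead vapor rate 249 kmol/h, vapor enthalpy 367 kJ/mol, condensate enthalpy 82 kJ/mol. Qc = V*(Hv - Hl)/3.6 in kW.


Qc = 249 * (367 - 82) / 3.6 = 249 * 285 / 3.6 = 19710

19710 kW


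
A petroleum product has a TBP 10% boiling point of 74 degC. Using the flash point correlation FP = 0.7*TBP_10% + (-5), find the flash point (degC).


FP = 0.7 * 74 + (-5) = 46.8

46.8 degC


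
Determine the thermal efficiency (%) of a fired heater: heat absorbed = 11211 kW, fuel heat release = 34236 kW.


Furnace efficiency = Q_absorbed / Q_fuel * 100
= 11211 / 34236 * 100 = 32.75

32.75 %


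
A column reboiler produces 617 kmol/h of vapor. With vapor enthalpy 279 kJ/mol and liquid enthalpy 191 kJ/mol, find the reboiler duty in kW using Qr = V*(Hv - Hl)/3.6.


Qr = 617 * (279 - 191) / 3.6 = 617 * 88 / 3.6 = 15080

15080 kW


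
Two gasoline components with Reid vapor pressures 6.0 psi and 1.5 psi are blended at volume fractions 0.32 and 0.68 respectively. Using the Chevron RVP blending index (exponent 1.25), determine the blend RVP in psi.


Chevron index: RVP_blend = (sum xi*RVPi^1.25)^(1/1.25)
RVP^1.25 terms: 0.32 * 6.0^1.25 + 0.68 * 1.5^1.25 = 4.13378
RVP_blend = 4.13378^(1/1.25) = 3.112

3.112 psi


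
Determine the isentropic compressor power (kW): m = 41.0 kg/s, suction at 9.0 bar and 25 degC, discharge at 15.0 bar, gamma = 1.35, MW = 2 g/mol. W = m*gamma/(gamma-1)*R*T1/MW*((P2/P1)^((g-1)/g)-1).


Isentropic work: W = m*(gamma/(gamma-1))*(R*T1/MW)*((P2/P1)^((gamma-1)/gamma) - 1)
T1 = 25 + 273.15 = 298.15 K
Pressure ratio = 15.0 / 9.0 = 1.66667
Exponent = (1.35 - 1)/1.35 = 0.259259
(P2/P1)^exp - 1 = 1.66667^0.259259 - 1 = 0.141607
W = 41.0 * 1.35 / 0.35 * 8.314 * 298.15 / 2 * 0.141607 = 27760

27760 kW


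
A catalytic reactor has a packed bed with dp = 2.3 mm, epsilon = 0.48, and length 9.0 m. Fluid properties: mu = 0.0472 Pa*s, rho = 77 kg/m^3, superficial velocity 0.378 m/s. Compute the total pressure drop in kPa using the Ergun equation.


dp = 2.3 mm = 0.0023 m
Viscous term = 150*0.0472*0.378*(1-0.48)^2 / (0.0023^2*0.48^3) = 1236950
Inertial term = 1.75*77*0.378^2*(1-0.48) / (0.0023*0.48^3) = 39360.8
dP/L = 1236950 + 39360.8 = 1276310 Pa/m
dP = 1276310 * 9.0 / 1000 = 11490 kPa

11490 kPa


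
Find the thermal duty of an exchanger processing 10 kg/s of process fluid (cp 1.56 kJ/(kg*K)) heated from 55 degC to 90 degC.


Q = m_dot * cp * delta_T
delta_T = 90 - 55 = 35 K
Q = 10 * 1.56 * 35
= 15.6 * 35
= 546 kW

546 kW
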